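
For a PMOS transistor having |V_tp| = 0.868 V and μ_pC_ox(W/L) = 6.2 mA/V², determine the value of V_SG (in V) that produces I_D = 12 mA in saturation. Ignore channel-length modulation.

In saturation I_D = ½ k_p (V_SG − |V_tp|)², so V_SG − |V_tp| = √(2 I_D / k_p) = √(2 × 12 / 6.2) = 1.97 V.
V_SG = 0.868 + 1.97 = 2.84 V.

V_SG = 2.84 V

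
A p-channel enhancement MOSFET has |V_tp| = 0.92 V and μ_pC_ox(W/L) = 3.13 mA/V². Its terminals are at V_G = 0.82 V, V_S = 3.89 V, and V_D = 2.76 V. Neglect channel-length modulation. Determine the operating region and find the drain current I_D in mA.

V_SG = V_S − V_G = 3.89 − 0.82 = 3.07 V; V_SD = V_S − V_D = 3.89 − 2.76 = 1.13 V.
V_ov = V_SG − |V_tp| = 3.07 − 0.92 = 2.15 V.
Since V_SD = 1.13 V < V_ov = 2.15 V, the device is in the triode region.
I_D = k_p [V_ov · V_SD − ½ V_SD²] = 3.13 × [2.15 × 1.13 − 0.5 × 1.13²] = 5.61 mA.

Triode; I_D = 5.61 mA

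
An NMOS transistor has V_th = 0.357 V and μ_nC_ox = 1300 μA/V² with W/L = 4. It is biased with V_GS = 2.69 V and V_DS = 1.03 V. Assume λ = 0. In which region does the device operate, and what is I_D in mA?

k_n = μ_nC_ox · (W/L) = 5.2 mA/V².
V_ov = V_GS − V_th = 2.69 − 0.357 = 2.33 V.
Since V_DS = 1.03 V < V_ov = 2.33 V, the device is in the triode region.
I_D = k_n [V_ov · V_DS − ½ V_DS²] = 5.2 × [2.33 × 1.03 − 0.5 × 1.03²] = 9.74 mA.

Triode; I_D = 9.74 mA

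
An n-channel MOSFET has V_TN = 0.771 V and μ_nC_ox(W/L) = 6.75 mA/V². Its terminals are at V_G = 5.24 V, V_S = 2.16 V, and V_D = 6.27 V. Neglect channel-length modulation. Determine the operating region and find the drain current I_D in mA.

Saturation; I_D = 18.0 mA

V_GS = V_G − V_S = 5.24 − 2.16 = 3.08 V; V_DS = V_D − V_S = 6.27 − 2.16 = 4.11 V.
V_ov = V_GS − V_TN = 3.08 − 0.771 = 2.31 V.
Since V_DS = 4.11 V ≥ V_ov = 2.31 V, the device is in saturation.
I_D = ½ k_n V_ov² = 0.5 × 6.75 × 2.31² = 18 mA.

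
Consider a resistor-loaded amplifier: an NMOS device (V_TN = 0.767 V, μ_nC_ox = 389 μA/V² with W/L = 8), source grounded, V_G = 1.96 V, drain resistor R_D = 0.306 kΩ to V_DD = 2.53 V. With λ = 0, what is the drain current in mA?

V_GS = V_G = 1.96 V, so V_ov = 1.96 − 0.767 = 1.19 V.
k_n = μ_nC_ox · (W/L) = 3.112 mA/V².
Assume saturation: I_D = ½ k_n V_ov² = 0.5 × 3.112 × 1.19² = 2.21 mA, giving V_DS = V_DD − I_D R_D = 2.53 − 2.21 × 0.306 = 1.85 V.
V_DS = 1.85 V ≥ V_ov = 1.19 V, confirming saturation.

I_D = 2.21 mA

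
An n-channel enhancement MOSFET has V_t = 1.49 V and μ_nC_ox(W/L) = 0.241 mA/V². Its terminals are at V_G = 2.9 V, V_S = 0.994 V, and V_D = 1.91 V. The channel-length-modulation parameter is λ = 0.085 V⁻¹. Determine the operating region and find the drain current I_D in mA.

Saturation; I_D = 0.0225 mA

V_GS = V_G − V_S = 2.9 − 0.994 = 1.91 V; V_DS = V_D − V_S = 1.91 − 0.994 = 0.916 V.
V_ov = V_GS − V_t = 1.91 − 1.49 = 0.416 V.
Since V_DS = 0.916 V ≥ V_ov = 0.416 V, the device is in saturation.
I_D = ½ k_n V_ov² (1 + λ V_DS) = 0.5 × 0.241 × 0.416² × (1 + 0.085 × 0.916) = 0.0225 mA.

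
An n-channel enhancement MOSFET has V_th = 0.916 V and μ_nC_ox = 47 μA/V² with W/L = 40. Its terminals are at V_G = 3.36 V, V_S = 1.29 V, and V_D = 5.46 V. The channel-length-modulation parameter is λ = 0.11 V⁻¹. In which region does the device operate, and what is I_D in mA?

Saturation; I_D = 1.83 mA

V_GS = V_G − V_S = 3.36 − 1.29 = 2.07 V; V_DS = V_D − V_S = 5.46 − 1.29 = 4.17 V.
k_n = μ_nC_ox · (W/L) = 1.88 mA/V².
V_ov = V_GS − V_th = 2.07 − 0.916 = 1.15 V.
Since V_DS = 4.17 V ≥ V_ov = 1.15 V, the device is in saturation.
I_D = ½ k_n V_ov² (1 + λ V_DS) = 0.5 × 1.88 × 1.15² × (1 + 0.11 × 4.17) = 1.83 mA.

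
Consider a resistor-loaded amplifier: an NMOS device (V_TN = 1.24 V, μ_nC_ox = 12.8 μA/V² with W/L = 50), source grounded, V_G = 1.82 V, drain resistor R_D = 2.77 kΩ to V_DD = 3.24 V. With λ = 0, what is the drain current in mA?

I_D = 0.108 mA

V_GS = V_G = 1.82 V, so V_ov = 1.82 − 1.24 = 0.58 V.
k_n = μ_nC_ox · (W/L) = 0.64 mA/V².
Assume saturation: I_D = ½ k_n V_ov² = 0.5 × 0.64 × 0.58² = 0.108 mA, giving V_DS = V_DD − I_D R_D = 3.24 − 0.108 × 2.77 = 2.94 V.
V_DS = 2.94 V ≥ V_ov = 0.58 V, confirming saturation.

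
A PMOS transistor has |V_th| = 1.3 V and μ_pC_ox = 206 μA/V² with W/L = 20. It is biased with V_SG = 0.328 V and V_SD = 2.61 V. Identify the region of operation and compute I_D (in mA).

Cutoff; I_D = 0 mA

V_SG = 0.328 V < |V_th| = 1.3 V, so the transistor is in cutoff.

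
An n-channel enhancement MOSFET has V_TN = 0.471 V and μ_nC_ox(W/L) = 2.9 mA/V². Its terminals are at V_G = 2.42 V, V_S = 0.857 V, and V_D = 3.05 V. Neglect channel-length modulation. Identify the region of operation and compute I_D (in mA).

Saturation; I_D = 1.73 mA

V_GS = V_G − V_S = 2.42 − 0.857 = 1.56 V; V_DS = V_D − V_S = 3.05 − 0.857 = 2.19 V.
V_ov = V_GS − V_TN = 1.56 − 0.471 = 1.09 V.
Since V_DS = 2.19 V ≥ V_ov = 1.09 V, the device is in saturation.
I_D = ½ k_n V_ov² = 0.5 × 2.9 × 1.09² = 1.73 mA.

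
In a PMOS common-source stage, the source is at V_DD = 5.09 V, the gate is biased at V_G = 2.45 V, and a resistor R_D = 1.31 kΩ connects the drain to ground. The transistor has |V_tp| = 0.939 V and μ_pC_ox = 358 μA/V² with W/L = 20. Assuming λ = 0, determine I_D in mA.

V_SG = V_DD − V_G = 5.09 − 2.45 = 2.64 V, so V_ov = 2.64 − 0.939 = 1.7 V.
k_p = μ_pC_ox · (W/L) = 7.16 mA/V².
Assume saturation: I_D = ½ k_p V_ov² = 0.5 × 7.16 × 1.7² = 10.4 mA, giving V_SD = V_DD − I_D R_D = 5.09 − 10.4 × 1.31 = -8.48 V.
But -8.48 V < V_ov = 1.7 V, so the device is actually in triode.
In triode I_D = k_p[V_ov V_SD − ½ V_SD²] and I_D = (V_DD − V_SD)/R_D. Equating: 4.69 V_SD² − 16.95 V_SD + 5.09 = 0, giving V_SD = 0.33 V (the root below V_ov).
I_D = (5.09 − 0.33) / 1.31 = 3.63 mA.

I_D = 3.63 mA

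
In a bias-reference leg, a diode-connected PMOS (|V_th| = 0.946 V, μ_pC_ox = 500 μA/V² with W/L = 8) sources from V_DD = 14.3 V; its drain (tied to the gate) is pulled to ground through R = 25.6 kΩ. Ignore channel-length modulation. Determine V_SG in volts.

V_SG = 1.45 V

With gate tied to drain, V_SG = V_SD ≥ V_SG − |V_th|, so the device is in saturation.
k_p = μ_pC_ox · (W/L) = 4 mA/V².
KCL at the drain: ½ k_p (V_SG − |V_th|)² = (V_DD − V_SG)/R.
Let x = V_SG − 0.946. Then 51.2 x² + x − 13.35 = 0, giving x = 0.501 V (positive root), so V_SG = 1.45 V.
I_D = (V_DD − V_SG)/R = (14.3 − 1.45) / 25.6 = 0.502 mA.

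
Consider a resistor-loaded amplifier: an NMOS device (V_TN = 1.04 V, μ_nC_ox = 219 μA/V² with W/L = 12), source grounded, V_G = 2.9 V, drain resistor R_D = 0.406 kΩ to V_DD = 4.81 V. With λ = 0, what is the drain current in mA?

I_D = 4.55 mA

V_GS = V_G = 2.9 V, so V_ov = 2.9 − 1.04 = 1.86 V.
k_n = μ_nC_ox · (W/L) = 2.628 mA/V².
Assume saturation: I_D = ½ k_n V_ov² = 0.5 × 2.628 × 1.86² = 4.55 mA, giving V_DS = V_DD − I_D R_D = 4.81 − 4.55 × 0.406 = 2.96 V.
V_DS = 2.96 V ≥ V_ov = 1.86 V, confirming saturation.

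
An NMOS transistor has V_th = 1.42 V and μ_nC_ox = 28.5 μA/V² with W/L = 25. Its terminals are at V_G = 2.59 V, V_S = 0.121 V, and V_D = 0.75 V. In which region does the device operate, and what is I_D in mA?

V_GS = V_G − V_S = 2.59 − 0.121 = 2.47 V; V_DS = V_D − V_S = 0.75 − 0.121 = 0.629 V.
k_n = μ_nC_ox · (W/L) = 0.7125 mA/V².
V_ov = V_GS − V_th = 2.47 − 1.42 = 1.05 V.
Since V_DS = 0.629 V < V_ov = 1.05 V, the device is in the triode region.
I_D = k_n [V_ov · V_DS − ½ V_DS²] = 0.7125 × [1.05 × 0.629 − 0.5 × 0.629²] = 0.329 mA.

Triode; I_D = 0.329 mA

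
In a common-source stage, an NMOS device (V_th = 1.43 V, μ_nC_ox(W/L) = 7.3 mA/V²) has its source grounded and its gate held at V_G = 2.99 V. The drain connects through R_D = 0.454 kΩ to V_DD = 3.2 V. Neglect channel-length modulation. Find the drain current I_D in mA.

V_GS = V_G = 2.99 V, so V_ov = 2.99 − 1.43 = 1.56 V.
Assume saturation: I_D = ½ k_n V_ov² = 0.5 × 7.3 × 1.56² = 8.88 mA, giving V_DS = V_DD − I_D R_D = 3.2 − 8.88 × 0.454 = -0.833 V.
But -0.833 V < V_ov = 1.56 V, so the device is actually in triode.
In triode I_D = k_n[V_ov V_DS − ½ V_DS²] and I_D = (V_DD − V_DS)/R_D. Equating: 1.66 V_DS² − 6.17 V_DS + 3.2 = 0, giving V_DS = 0.623 V (the root below V_ov).
I_D = (3.2 − 0.623) / 0.454 = 5.68 mA.

I_D = 5.68 mA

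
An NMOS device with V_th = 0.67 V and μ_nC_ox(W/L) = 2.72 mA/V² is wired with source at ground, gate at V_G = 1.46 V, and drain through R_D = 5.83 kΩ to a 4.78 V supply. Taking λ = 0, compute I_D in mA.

I_D = 0.734 mA

V_GS = V_G = 1.46 V, so V_ov = 1.46 − 0.67 = 0.79 V.
Assume saturation: I_D = ½ k_n V_ov² = 0.5 × 2.72 × 0.79² = 0.849 mA, giving V_DS = V_DD − I_D R_D = 4.78 − 0.849 × 5.83 = -0.168 V.
But -0.168 V < V_ov = 0.79 V, so the device is actually in triode.
In triode I_D = k_n[V_ov V_DS − ½ V_DS²] and I_D = (V_DD − V_DS)/R_D. Equating: 7.93 V_DS² − 13.53 V_DS + 4.78 = 0, giving V_DS = 0.5 V (the root below V_ov).
I_D = (4.78 − 0.5) / 5.83 = 0.734 mA.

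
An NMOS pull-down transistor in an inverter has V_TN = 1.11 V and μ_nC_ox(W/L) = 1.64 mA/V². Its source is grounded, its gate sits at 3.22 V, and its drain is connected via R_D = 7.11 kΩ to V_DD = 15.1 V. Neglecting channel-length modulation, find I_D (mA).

I_D = 2.03 mA

V_GS = V_G = 3.22 V, so V_ov = 3.22 − 1.11 = 2.11 V.
Assume saturation: I_D = ½ k_n V_ov² = 0.5 × 1.64 × 2.11² = 3.65 mA, giving V_DS = V_DD − I_D R_D = 15.1 − 3.65 × 7.11 = -10.9 V.
But -10.9 V < V_ov = 2.11 V, so the device is actually in triode.
In triode I_D = k_n[V_ov V_DS − ½ V_DS²] and I_D = (V_DD − V_DS)/R_D. Equating: 5.83 V_DS² − 25.6 V_DS + 15.1 = 0, giving V_DS = 0.702 V (the root below V_ov).
I_D = (15.1 − 0.702) / 7.11 = 2.03 mA.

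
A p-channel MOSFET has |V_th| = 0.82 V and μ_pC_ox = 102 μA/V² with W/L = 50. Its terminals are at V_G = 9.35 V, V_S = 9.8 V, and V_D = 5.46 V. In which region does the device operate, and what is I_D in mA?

V_SG = V_S − V_G = 9.8 − 9.35 = 0.45 V; V_SD = V_S − V_D = 9.8 − 5.46 = 4.34 V.
V_SG = 0.45 V < |V_th| = 0.82 V, so the transistor is in cutoff.

Cutoff; I_D = 0 mA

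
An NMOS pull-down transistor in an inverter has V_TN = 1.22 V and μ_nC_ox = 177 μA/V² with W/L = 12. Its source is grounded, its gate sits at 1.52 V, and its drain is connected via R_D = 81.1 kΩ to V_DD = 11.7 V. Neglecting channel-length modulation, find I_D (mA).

I_D = 0.0956 mA

V_GS = V_G = 1.52 V, so V_ov = 1.52 − 1.22 = 0.3 V.
k_n = μ_nC_ox · (W/L) = 2.124 mA/V².
Assume saturation: I_D = ½ k_n V_ov² = 0.5 × 2.124 × 0.3² = 0.0956 mA, giving V_DS = V_DD − I_D R_D = 11.7 − 0.0956 × 81.1 = 3.95 V.
V_DS = 3.95 V ≥ V_ov = 0.3 V, confirming saturation.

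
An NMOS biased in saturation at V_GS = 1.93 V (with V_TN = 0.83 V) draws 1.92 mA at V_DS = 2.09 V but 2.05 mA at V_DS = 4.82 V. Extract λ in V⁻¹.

With V_GS fixed, I_D ∝ (1 + λ V_DS) in saturation, so I_D2/I_D1 = (1 + λ V_DS2)/(1 + λ V_DS1).
2.05/1.92 = 1.068 = (1 + 4.82 λ)/(1 + 2.09 λ).
Solving: λ (I_D1 V_DS2 − I_D2 V_DS1) = I_D2 − I_D1, so λ = (2.05 − 1.92) / (1.92 × 4.82 − 2.05 × 2.09) = 0.13 / 4.97 = 0.0262 V⁻¹.

λ = 0.0262 V⁻¹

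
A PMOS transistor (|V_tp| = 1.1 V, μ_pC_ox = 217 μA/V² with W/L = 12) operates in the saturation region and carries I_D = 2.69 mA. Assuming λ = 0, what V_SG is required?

V_SG = 2.54 V

k_p = μ_pC_ox · (W/L) = 2.604 mA/V².
In saturation I_D = ½ k_p (V_SG − |V_tp|)², so V_SG − |V_tp| = √(2 I_D / k_p) = √(2 × 2.69 / 2.604) = 1.44 V.
V_SG = 1.1 + 1.44 = 2.54 V.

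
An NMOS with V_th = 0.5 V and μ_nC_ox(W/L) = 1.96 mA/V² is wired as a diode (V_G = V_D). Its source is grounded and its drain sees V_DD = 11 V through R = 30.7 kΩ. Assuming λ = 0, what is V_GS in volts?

V_GS = 1.07 V

With gate tied to drain, V_GS = V_DS ≥ V_GS − V_th, so the device is in saturation.
KCL at the drain: ½ k_n (V_GS − V_th)² = (V_DD − V_GS)/R.
Let x = V_GS − 0.5. Then 30.1 x² + x − 10.5 = 0, giving x = 0.574 V (positive root), so V_GS = 1.07 V.
I_D = (V_DD − V_GS)/R = (11 − 1.07) / 30.7 = 0.323 mA.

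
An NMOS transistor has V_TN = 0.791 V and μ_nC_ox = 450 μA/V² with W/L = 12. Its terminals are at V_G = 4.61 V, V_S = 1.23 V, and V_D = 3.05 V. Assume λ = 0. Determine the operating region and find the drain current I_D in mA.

V_GS = V_G − V_S = 4.61 − 1.23 = 3.38 V; V_DS = V_D − V_S = 3.05 − 1.23 = 1.82 V.
k_n = μ_nC_ox · (W/L) = 5.4 mA/V².
V_ov = V_GS − V_TN = 3.38 − 0.791 = 2.59 V.
Since V_DS = 1.82 V < V_ov = 2.59 V, the device is in the triode region.
I_D = k_n [V_ov · V_DS − ½ V_DS²] = 5.4 × [2.59 × 1.82 − 0.5 × 1.82²] = 16.5 mA.

Triode; I_D = 16.5 mA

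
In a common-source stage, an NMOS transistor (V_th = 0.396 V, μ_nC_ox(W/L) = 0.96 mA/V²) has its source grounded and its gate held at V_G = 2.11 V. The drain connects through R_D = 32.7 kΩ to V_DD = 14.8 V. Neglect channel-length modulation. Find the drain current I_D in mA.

V_GS = V_G = 2.11 V, so V_ov = 2.11 − 0.396 = 1.71 V.
Assume saturation: I_D = ½ k_n V_ov² = 0.5 × 0.96 × 1.71² = 1.41 mA, giving V_DS = V_DD − I_D R_D = 14.8 − 1.41 × 32.7 = -31.3 V.
But -31.3 V < V_ov = 1.71 V, so the device is actually in triode.
In triode I_D = k_n[V_ov V_DS − ½ V_DS²] and I_D = (V_DD − V_DS)/R_D. Equating: 15.7 V_DS² − 54.81 V_DS + 14.8 = 0, giving V_DS = 0.295 V (the root below V_ov).
I_D = (14.8 − 0.295) / 32.7 = 0.444 mA.

I_D = 0.444 mA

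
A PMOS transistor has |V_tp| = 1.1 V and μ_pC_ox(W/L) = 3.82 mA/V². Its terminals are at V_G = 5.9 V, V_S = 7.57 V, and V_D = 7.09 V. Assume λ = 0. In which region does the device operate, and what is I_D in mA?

V_SG = V_S − V_G = 7.57 − 5.9 = 1.67 V; V_SD = V_S − V_D = 7.57 − 7.09 = 0.48 V.
V_ov = V_SG − |V_tp| = 1.67 − 1.1 = 0.57 V.
Since V_SD = 0.48 V < V_ov = 0.57 V, the device is in the triode region.
I_D = k_p [V_ov · V_SD − ½ V_SD²] = 3.82 × [0.57 × 0.48 − 0.5 × 0.48²] = 0.605 mA.

Triode; I_D = 0.605 mA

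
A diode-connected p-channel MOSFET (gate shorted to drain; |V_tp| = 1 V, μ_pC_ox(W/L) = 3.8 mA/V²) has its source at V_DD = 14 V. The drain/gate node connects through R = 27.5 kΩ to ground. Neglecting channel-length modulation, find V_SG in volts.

With gate tied to drain, V_SG = V_SD ≥ V_SG − |V_tp|, so the device is in saturation.
KCL at the drain: ½ k_p (V_SG − |V_tp|)² = (V_DD − V_SG)/R.
Let x = V_SG − 1. Then 52.2 x² + x − 13 = 0, giving x = 0.489 V (positive root), so V_SG = 1.49 V.
I_D = (V_DD − V_SG)/R = (14 − 1.49) / 27.5 = 0.455 mA.

V_SG = 1.49 V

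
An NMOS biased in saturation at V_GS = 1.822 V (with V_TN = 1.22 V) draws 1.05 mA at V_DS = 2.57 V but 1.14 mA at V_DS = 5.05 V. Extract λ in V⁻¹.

With V_GS fixed, I_D ∝ (1 + λ V_DS) in saturation, so I_D2/I_D1 = (1 + λ V_DS2)/(1 + λ V_DS1).
1.14/1.05 = 1.086 = (1 + 5.05 λ)/(1 + 2.57 λ).
Solving: λ (I_D1 V_DS2 − I_D2 V_DS1) = I_D2 − I_D1, so λ = (1.14 − 1.05) / (1.05 × 5.05 − 1.14 × 2.57) = 0.09 / 2.37 = 0.0379 V⁻¹.

λ = 0.0379 V⁻¹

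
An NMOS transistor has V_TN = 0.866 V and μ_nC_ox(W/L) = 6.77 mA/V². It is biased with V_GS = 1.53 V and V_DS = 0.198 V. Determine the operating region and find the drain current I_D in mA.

V_ov = V_GS − V_TN = 1.53 − 0.866 = 0.664 V.
Since V_DS = 0.198 V < V_ov = 0.664 V, the device is in the triode region.
I_D = k_n [V_ov · V_DS − ½ V_DS²] = 6.77 × [0.664 × 0.198 − 0.5 × 0.198²] = 0.757 mA.

Triode; I_D = 0.757 mA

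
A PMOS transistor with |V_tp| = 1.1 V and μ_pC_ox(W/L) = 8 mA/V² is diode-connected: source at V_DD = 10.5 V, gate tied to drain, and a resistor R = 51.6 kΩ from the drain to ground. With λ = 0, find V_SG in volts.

V_SG = 1.31 V

With gate tied to drain, V_SG = V_SD ≥ V_SG − |V_tp|, so the device is in saturation.
KCL at the drain: ½ k_p (V_SG − |V_tp|)² = (V_DD − V_SG)/R.
Let x = V_SG − 1.1. Then 206 x² + x − 9.4 = 0, giving x = 0.211 V (positive root), so V_SG = 1.31 V.
I_D = (V_DD − V_SG)/R = (10.5 − 1.31) / 51.6 = 0.178 mA.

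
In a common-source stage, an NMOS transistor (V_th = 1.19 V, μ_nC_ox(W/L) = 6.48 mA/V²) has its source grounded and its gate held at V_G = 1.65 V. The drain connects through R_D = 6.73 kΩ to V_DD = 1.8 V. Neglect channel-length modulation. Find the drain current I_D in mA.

I_D = 0.253 mA

V_GS = V_G = 1.65 V, so V_ov = 1.65 − 1.19 = 0.46 V.
Assume saturation: I_D = ½ k_n V_ov² = 0.5 × 6.48 × 0.46² = 0.686 mA, giving V_DS = V_DD − I_D R_D = 1.8 − 0.686 × 6.73 = -2.81 V.
But -2.81 V < V_ov = 0.46 V, so the device is actually in triode.
In triode I_D = k_n[V_ov V_DS − ½ V_DS²] and I_D = (V_DD − V_DS)/R_D. Equating: 21.8 V_DS² − 21.06 V_DS + 1.8 = 0, giving V_DS = 0.0948 V (the root below V_ov).
I_D = (1.8 − 0.0948) / 6.73 = 0.253 mA.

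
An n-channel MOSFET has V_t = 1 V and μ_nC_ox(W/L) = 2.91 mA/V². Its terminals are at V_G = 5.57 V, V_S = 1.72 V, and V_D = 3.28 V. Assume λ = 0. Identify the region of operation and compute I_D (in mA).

V_GS = V_G − V_S = 5.57 − 1.72 = 3.85 V; V_DS = V_D − V_S = 3.28 − 1.72 = 1.56 V.
V_ov = V_GS − V_t = 3.85 − 1 = 2.85 V.
Since V_DS = 1.56 V < V_ov = 2.85 V, the device is in the triode region.
I_D = k_n [V_ov · V_DS − ½ V_DS²] = 2.91 × [2.85 × 1.56 − 0.5 × 1.56²] = 9.4 mA.

Triode; I_D = 9.40 mA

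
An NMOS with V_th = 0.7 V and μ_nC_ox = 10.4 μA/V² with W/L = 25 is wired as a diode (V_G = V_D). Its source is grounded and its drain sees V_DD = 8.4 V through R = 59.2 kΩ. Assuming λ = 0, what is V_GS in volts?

V_GS = 1.64 V

With gate tied to drain, V_GS = V_DS ≥ V_GS − V_th, so the device is in saturation.
k_n = μ_nC_ox · (W/L) = 0.26 mA/V².
KCL at the drain: ½ k_n (V_GS − V_th)² = (V_DD − V_GS)/R.
Let x = V_GS − 0.7. Then 7.7 x² + x − 7.7 = 0, giving x = 0.937 V (positive root), so V_GS = 1.64 V.
I_D = (V_DD − V_GS)/R = (8.4 − 1.64) / 59.2 = 0.114 mA.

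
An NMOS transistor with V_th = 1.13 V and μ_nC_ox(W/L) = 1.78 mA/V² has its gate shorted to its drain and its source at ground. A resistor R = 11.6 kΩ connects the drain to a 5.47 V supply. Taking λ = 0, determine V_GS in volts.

With gate tied to drain, V_GS = V_DS ≥ V_GS − V_th, so the device is in saturation.
KCL at the drain: ½ k_n (V_GS − V_th)² = (V_DD − V_GS)/R.
Let x = V_GS − 1.13. Then 10.3 x² + x − 4.34 = 0, giving x = 0.602 V (positive root), so V_GS = 1.73 V.
I_D = (V_DD − V_GS)/R = (5.47 − 1.73) / 11.6 = 0.322 mA.

V_GS = 1.73 V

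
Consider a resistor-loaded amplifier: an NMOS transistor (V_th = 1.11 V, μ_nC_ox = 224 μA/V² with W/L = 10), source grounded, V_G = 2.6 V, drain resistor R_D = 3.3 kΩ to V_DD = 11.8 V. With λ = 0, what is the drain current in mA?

V_GS = V_G = 2.6 V, so V_ov = 2.6 − 1.11 = 1.49 V.
k_n = μ_nC_ox · (W/L) = 2.24 mA/V².
Assume saturation: I_D = ½ k_n V_ov² = 0.5 × 2.24 × 1.49² = 2.49 mA, giving V_DS = V_DD − I_D R_D = 11.8 − 2.49 × 3.3 = 3.59 V.
V_DS = 3.59 V ≥ V_ov = 1.49 V, confirming saturation.

I_D = 2.49 mA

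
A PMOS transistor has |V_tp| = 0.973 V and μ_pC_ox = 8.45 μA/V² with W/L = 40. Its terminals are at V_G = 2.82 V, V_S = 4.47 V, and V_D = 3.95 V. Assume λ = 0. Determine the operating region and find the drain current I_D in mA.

V_SG = V_S − V_G = 4.47 − 2.82 = 1.65 V; V_SD = V_S − V_D = 4.47 − 3.95 = 0.52 V.
k_p = μ_pC_ox · (W/L) = 0.338 mA/V².
V_ov = V_SG − |V_tp| = 1.65 − 0.973 = 0.677 V.
Since V_SD = 0.52 V < V_ov = 0.677 V, the device is in the triode region.
I_D = k_p [V_ov · V_SD − ½ V_SD²] = 0.338 × [0.677 × 0.52 − 0.5 × 0.52²] = 0.0733 mA.

Triode; I_D = 0.0733 mA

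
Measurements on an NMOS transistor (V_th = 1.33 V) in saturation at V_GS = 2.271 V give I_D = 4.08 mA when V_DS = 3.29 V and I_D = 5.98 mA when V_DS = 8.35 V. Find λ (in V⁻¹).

With V_GS fixed, I_D ∝ (1 + λ V_DS) in saturation, so I_D2/I_D1 = (1 + λ V_DS2)/(1 + λ V_DS1).
5.98/4.08 = 1.466 = (1 + 8.35 λ)/(1 + 3.29 λ).
Solving: λ (I_D1 V_DS2 − I_D2 V_DS1) = I_D2 − I_D1, so λ = (5.98 − 4.08) / (4.08 × 8.35 − 5.98 × 3.29) = 1.9 / 14.4 = 0.132 V⁻¹.

λ = 0.132 V⁻¹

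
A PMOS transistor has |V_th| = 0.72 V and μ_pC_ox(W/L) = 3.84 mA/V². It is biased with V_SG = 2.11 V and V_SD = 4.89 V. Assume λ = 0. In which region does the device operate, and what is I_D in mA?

Saturation; I_D = 3.71 mA

V_ov = V_SG − |V_th| = 2.11 − 0.72 = 1.39 V.
Since V_SD = 4.89 V ≥ V_ov = 1.39 V, the device is in saturation.
I_D = ½ k_p V_ov² = 0.5 × 3.84 × 1.39² = 3.71 mA.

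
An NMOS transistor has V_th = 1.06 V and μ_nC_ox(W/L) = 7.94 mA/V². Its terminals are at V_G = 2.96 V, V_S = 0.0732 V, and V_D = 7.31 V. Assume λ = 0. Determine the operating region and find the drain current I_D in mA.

V_GS = V_G − V_S = 2.96 − 0.0732 = 2.89 V; V_DS = V_D − V_S = 7.31 − 0.0732 = 7.24 V.
V_ov = V_GS − V_th = 2.89 − 1.06 = 1.83 V.
Since V_DS = 7.24 V ≥ V_ov = 1.83 V, the device is in saturation.
I_D = ½ k_n V_ov² = 0.5 × 7.94 × 1.83² = 13.2 mA.

Saturation; I_D = 13.2 mA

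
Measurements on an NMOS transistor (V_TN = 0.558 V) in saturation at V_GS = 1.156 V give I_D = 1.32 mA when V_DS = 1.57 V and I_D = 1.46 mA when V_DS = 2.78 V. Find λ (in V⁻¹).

With V_GS fixed, I_D ∝ (1 + λ V_DS) in saturation, so I_D2/I_D1 = (1 + λ V_DS2)/(1 + λ V_DS1).
1.46/1.32 = 1.106 = (1 + 2.78 λ)/(1 + 1.57 λ).
Solving: λ (I_D1 V_DS2 − I_D2 V_DS1) = I_D2 − I_D1, so λ = (1.46 − 1.32) / (1.32 × 2.78 − 1.46 × 1.57) = 0.14 / 1.38 = 0.102 V⁻¹.

λ = 0.102 V⁻¹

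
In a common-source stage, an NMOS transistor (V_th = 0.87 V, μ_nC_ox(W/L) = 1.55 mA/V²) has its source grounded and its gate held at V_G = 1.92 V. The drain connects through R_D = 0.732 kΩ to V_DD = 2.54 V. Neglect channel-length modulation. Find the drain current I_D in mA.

V_GS = V_G = 1.92 V, so V_ov = 1.92 − 0.87 = 1.05 V.
Assume saturation: I_D = ½ k_n V_ov² = 0.5 × 1.55 × 1.05² = 0.854 mA, giving V_DS = V_DD − I_D R_D = 2.54 − 0.854 × 0.732 = 1.91 V.
V_DS = 1.91 V ≥ V_ov = 1.05 V, confirming saturation.

I_D = 0.854 mA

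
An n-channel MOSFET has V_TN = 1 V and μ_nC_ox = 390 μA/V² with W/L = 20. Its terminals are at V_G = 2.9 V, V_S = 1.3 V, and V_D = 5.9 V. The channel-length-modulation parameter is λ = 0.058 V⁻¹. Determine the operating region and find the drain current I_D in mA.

Saturation; I_D = 1.78 mA

V_GS = V_G − V_S = 2.9 − 1.3 = 1.6 V; V_DS = V_D − V_S = 5.9 − 1.3 = 4.6 V.
k_n = μ_nC_ox · (W/L) = 7.8 mA/V².
V_ov = V_GS − V_TN = 1.6 − 1 = 0.6 V.
Since V_DS = 4.6 V ≥ V_ov = 0.6 V, the device is in saturation.
I_D = ½ k_n V_ov² (1 + λ V_DS) = 0.5 × 7.8 × 0.6² × (1 + 0.058 × 4.6) = 1.78 mA.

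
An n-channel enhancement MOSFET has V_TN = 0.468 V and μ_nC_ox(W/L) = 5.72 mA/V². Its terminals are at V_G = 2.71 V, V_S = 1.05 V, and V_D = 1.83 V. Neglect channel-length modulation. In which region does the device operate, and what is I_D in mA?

V_GS = V_G − V_S = 2.71 − 1.05 = 1.66 V; V_DS = V_D − V_S = 1.83 − 1.05 = 0.78 V.
V_ov = V_GS − V_TN = 1.66 − 0.468 = 1.19 V.
Since V_DS = 0.78 V < V_ov = 1.19 V, the device is in the triode region.
I_D = k_n [V_ov · V_DS − ½ V_DS²] = 5.72 × [1.19 × 0.78 − 0.5 × 0.78²] = 3.58 mA.

Triode; I_D = 3.58 mA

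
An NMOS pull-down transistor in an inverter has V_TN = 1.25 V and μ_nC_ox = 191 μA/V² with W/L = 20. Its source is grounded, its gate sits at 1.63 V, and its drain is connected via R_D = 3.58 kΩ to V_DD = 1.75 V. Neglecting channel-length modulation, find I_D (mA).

V_GS = V_G = 1.63 V, so V_ov = 1.63 − 1.25 = 0.38 V.
k_n = μ_nC_ox · (W/L) = 3.82 mA/V².
Assume saturation: I_D = ½ k_n V_ov² = 0.5 × 3.82 × 0.38² = 0.276 mA, giving V_DS = V_DD − I_D R_D = 1.75 − 0.276 × 3.58 = 0.763 V.
V_DS = 0.763 V ≥ V_ov = 0.38 V, confirming saturation.

I_D = 0.276 mA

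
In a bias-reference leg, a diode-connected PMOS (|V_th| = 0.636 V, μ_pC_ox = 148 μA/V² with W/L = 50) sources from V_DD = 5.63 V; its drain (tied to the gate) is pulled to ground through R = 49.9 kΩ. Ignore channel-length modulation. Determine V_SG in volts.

With gate tied to drain, V_SG = V_SD ≥ V_SG − |V_th|, so the device is in saturation.
k_p = μ_pC_ox · (W/L) = 7.4 mA/V².
KCL at the drain: ½ k_p (V_SG − |V_th|)² = (V_DD − V_SG)/R.
Let x = V_SG − 0.636. Then 185 x² + x − 4.994 = 0, giving x = 0.162 V (positive root), so V_SG = 0.798 V.
I_D = (V_DD − V_SG)/R = (5.63 − 0.798) / 49.9 = 0.0968 mA.

V_SG = 0.798 V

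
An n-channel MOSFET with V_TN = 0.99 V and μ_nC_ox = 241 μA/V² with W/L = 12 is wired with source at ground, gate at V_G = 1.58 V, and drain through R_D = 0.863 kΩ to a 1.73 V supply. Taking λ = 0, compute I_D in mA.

I_D = 0.503 mA

V_GS = V_G = 1.58 V, so V_ov = 1.58 − 0.99 = 0.59 V.
k_n = μ_nC_ox · (W/L) = 2.892 mA/V².
Assume saturation: I_D = ½ k_n V_ov² = 0.5 × 2.892 × 0.59² = 0.503 mA, giving V_DS = V_DD − I_D R_D = 1.73 − 0.503 × 0.863 = 1.3 V.
V_DS = 1.3 V ≥ V_ov = 0.59 V, confirming saturation.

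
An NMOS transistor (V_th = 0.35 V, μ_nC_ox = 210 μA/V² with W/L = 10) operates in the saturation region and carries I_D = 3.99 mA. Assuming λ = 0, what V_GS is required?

k_n = μ_nC_ox · (W/L) = 2.1 mA/V².
In saturation I_D = ½ k_n (V_GS − V_th)², so V_GS − V_th = √(2 I_D / k_n) = √(2 × 3.99 / 2.1) = 1.95 V.
V_GS = 0.35 + 1.95 = 2.3 V.

V_GS = 2.30 V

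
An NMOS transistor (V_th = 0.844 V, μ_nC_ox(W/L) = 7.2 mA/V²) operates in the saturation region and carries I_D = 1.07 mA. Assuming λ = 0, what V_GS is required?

V_GS = 1.39 V

In saturation I_D = ½ k_n (V_GS − V_th)², so V_GS − V_th = √(2 I_D / k_n) = √(2 × 1.07 / 7.2) = 0.545 V.
V_GS = 0.844 + 0.545 = 1.39 V.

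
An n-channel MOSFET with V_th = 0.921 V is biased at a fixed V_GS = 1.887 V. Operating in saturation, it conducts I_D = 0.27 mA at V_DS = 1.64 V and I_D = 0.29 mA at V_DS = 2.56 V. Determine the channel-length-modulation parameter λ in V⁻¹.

λ = 0.0928 V⁻¹

With V_GS fixed, I_D ∝ (1 + λ V_DS) in saturation, so I_D2/I_D1 = (1 + λ V_DS2)/(1 + λ V_DS1).
0.29/0.27 = 1.074 = (1 + 2.56 λ)/(1 + 1.64 λ).
Solving: λ (I_D1 V_DS2 − I_D2 V_DS1) = I_D2 − I_D1, so λ = (0.29 − 0.27) / (0.27 × 2.56 − 0.29 × 1.64) = 0.02 / 0.216 = 0.0928 V⁻¹.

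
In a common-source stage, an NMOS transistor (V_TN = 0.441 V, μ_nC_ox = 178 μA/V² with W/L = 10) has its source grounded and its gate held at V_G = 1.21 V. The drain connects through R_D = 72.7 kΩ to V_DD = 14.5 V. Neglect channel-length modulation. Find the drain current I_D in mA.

I_D = 0.197 mA

V_GS = V_G = 1.21 V, so V_ov = 1.21 − 0.441 = 0.769 V.
k_n = μ_nC_ox · (W/L) = 1.78 mA/V².
Assume saturation: I_D = ½ k_n V_ov² = 0.5 × 1.78 × 0.769² = 0.526 mA, giving V_DS = V_DD − I_D R_D = 14.5 − 0.526 × 72.7 = -23.8 V.
But -23.8 V < V_ov = 0.769 V, so the device is actually in triode.
In triode I_D = k_n[V_ov V_DS − ½ V_DS²] and I_D = (V_DD − V_DS)/R_D. Equating: 64.7 V_DS² − 100.5 V_DS + 14.5 = 0, giving V_DS = 0.161 V (the root below V_ov).
I_D = (14.5 − 0.161) / 72.7 = 0.197 mA.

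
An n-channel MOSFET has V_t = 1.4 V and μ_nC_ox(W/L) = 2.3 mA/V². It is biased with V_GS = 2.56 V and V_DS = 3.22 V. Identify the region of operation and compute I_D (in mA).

Saturation; I_D = 1.55 mA

V_ov = V_GS − V_t = 2.56 − 1.4 = 1.16 V.
Since V_DS = 3.22 V ≥ V_ov = 1.16 V, the device is in saturation.
I_D = ½ k_n V_ov² = 0.5 × 2.3 × 1.16² = 1.55 mA.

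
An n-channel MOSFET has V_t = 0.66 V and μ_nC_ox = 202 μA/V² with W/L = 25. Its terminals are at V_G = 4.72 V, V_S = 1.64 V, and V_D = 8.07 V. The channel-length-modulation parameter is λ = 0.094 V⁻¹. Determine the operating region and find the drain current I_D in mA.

V_GS = V_G − V_S = 4.72 − 1.64 = 3.08 V; V_DS = V_D − V_S = 8.07 − 1.64 = 6.43 V.
k_n = μ_nC_ox · (W/L) = 5.05 mA/V².
V_ov = V_GS − V_t = 3.08 − 0.66 = 2.42 V.
Since V_DS = 6.43 V ≥ V_ov = 2.42 V, the device is in saturation.
I_D = ½ k_n V_ov² (1 + λ V_DS) = 0.5 × 5.05 × 2.42² × (1 + 0.094 × 6.43) = 23.7 mA.

Saturation; I_D = 23.7 mA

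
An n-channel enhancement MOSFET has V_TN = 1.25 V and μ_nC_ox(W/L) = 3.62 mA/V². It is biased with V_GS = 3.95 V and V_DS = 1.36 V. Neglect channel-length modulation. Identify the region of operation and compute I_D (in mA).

V_ov = V_GS − V_TN = 3.95 − 1.25 = 2.7 V.
Since V_DS = 1.36 V < V_ov = 2.7 V, the device is in the triode region.
I_D = k_n [V_ov · V_DS − ½ V_DS²] = 3.62 × [2.7 × 1.36 − 0.5 × 1.36²] = 9.94 mA.

Triode; I_D = 9.94 mA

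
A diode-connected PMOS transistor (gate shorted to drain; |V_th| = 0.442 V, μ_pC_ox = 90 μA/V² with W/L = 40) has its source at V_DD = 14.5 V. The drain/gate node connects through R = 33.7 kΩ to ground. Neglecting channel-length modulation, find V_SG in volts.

V_SG = 0.915 V

With gate tied to drain, V_SG = V_SD ≥ V_SG − |V_th|, so the device is in saturation.
k_p = μ_pC_ox · (W/L) = 3.6 mA/V².
KCL at the drain: ½ k_p (V_SG − |V_th|)² = (V_DD − V_SG)/R.
Let x = V_SG − 0.442. Then 60.7 x² + x − 14.06 = 0, giving x = 0.473 V (positive root), so V_SG = 0.915 V.
I_D = (V_DD − V_SG)/R = (14.5 − 0.915) / 33.7 = 0.403 mA.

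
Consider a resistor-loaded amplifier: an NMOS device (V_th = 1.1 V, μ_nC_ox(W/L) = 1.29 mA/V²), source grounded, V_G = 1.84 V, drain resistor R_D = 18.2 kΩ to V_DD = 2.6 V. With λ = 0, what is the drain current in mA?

I_D = 0.134 mA

V_GS = V_G = 1.84 V, so V_ov = 1.84 − 1.1 = 0.74 V.
Assume saturation: I_D = ½ k_n V_ov² = 0.5 × 1.29 × 0.74² = 0.353 mA, giving V_DS = V_DD − I_D R_D = 2.6 − 0.353 × 18.2 = -3.83 V.
But -3.83 V < V_ov = 0.74 V, so the device is actually in triode.
In triode I_D = k_n[V_ov V_DS − ½ V_DS²] and I_D = (V_DD − V_DS)/R_D. Equating: 11.7 V_DS² − 18.37 V_DS + 2.6 = 0, giving V_DS = 0.157 V (the root below V_ov).
I_D = (2.6 − 0.157) / 18.2 = 0.134 mA.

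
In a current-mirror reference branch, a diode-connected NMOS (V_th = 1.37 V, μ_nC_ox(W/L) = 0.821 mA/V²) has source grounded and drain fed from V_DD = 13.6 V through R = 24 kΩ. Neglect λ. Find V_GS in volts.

V_GS = 2.43 V

With gate tied to drain, V_GS = V_DS ≥ V_GS − V_th, so the device is in saturation.
KCL at the drain: ½ k_n (V_GS − V_th)² = (V_DD − V_GS)/R.
Let x = V_GS − 1.37. Then 9.85 x² + x − 12.23 = 0, giving x = 1.06 V (positive root), so V_GS = 2.43 V.
I_D = (V_DD − V_GS)/R = (13.6 − 2.43) / 24 = 0.465 mA.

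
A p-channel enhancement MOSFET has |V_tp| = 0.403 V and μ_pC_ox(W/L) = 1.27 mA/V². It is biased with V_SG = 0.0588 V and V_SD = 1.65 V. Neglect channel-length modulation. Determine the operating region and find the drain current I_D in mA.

Cutoff; I_D = 0 mA

V_SG = 0.0588 V < |V_tp| = 0.403 V, so the transistor is in cutoff.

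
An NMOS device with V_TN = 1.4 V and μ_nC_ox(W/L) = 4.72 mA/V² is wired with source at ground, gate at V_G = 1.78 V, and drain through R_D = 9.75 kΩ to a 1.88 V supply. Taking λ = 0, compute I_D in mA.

V_GS = V_G = 1.78 V, so V_ov = 1.78 − 1.4 = 0.38 V.
Assume saturation: I_D = ½ k_n V_ov² = 0.5 × 4.72 × 0.38² = 0.341 mA, giving V_DS = V_DD − I_D R_D = 1.88 − 0.341 × 9.75 = -1.44 V.
But -1.44 V < V_ov = 0.38 V, so the device is actually in triode.
In triode I_D = k_n[V_ov V_DS − ½ V_DS²] and I_D = (V_DD − V_DS)/R_D. Equating: 23 V_DS² − 18.49 V_DS + 1.88 = 0, giving V_DS = 0.119 V (the root below V_ov).
I_D = (1.88 − 0.119) / 9.75 = 0.181 mA.

I_D = 0.181 mA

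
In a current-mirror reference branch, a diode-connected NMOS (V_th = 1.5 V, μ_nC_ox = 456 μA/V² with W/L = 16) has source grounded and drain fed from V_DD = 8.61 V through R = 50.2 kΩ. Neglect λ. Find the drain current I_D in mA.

With gate tied to drain, V_GS = V_DS ≥ V_GS − V_th, so the device is in saturation.
k_n = μ_nC_ox · (W/L) = 7.296 mA/V².
KCL at the drain: ½ k_n (V_GS − V_th)² = (V_DD − V_GS)/R.
Let x = V_GS − 1.5. Then 183 x² + x − 7.11 = 0, giving x = 0.194 V (positive root), so V_GS = 1.69 V.
I_D = (V_DD − V_GS)/R = (8.61 − 1.69) / 50.2 = 0.138 mA.

I_D = 0.138 mA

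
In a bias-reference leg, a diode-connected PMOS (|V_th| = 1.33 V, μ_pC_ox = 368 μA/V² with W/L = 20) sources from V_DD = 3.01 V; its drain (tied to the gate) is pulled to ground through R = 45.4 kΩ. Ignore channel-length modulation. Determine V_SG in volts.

With gate tied to drain, V_SG = V_SD ≥ V_SG − |V_th|, so the device is in saturation.
k_p = μ_pC_ox · (W/L) = 7.36 mA/V².
KCL at the drain: ½ k_p (V_SG − |V_th|)² = (V_DD − V_SG)/R.
Let x = V_SG − 1.33. Then 167 x² + x − 1.68 = 0, giving x = 0.0973 V (positive root), so V_SG = 1.43 V.
I_D = (V_DD − V_SG)/R = (3.01 − 1.43) / 45.4 = 0.0349 mA.

V_SG = 1.43 V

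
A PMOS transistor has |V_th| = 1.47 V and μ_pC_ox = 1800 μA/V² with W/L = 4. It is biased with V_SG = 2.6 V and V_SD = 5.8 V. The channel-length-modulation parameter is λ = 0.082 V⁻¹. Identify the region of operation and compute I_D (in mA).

k_p = μ_pC_ox · (W/L) = 7.2 mA/V².
V_ov = V_SG − |V_th| = 2.6 − 1.47 = 1.13 V.
Since V_SD = 5.8 V ≥ V_ov = 1.13 V, the device is in saturation.
I_D = ½ k_p V_ov² (1 + λ V_SD) = 0.5 × 7.2 × 1.13² × (1 + 0.082 × 5.8) = 6.78 mA.

Saturation; I_D = 6.78 mA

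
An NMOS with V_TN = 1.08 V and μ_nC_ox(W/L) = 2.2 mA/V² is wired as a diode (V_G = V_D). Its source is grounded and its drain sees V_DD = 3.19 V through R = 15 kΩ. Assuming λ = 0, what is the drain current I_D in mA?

With gate tied to drain, V_GS = V_DS ≥ V_GS − V_TN, so the device is in saturation.
KCL at the drain: ½ k_n (V_GS − V_TN)² = (V_DD − V_GS)/R.
Let x = V_GS − 1.08. Then 16.5 x² + x − 2.11 = 0, giving x = 0.329 V (positive root), so V_GS = 1.41 V.
I_D = (V_DD − V_GS)/R = (3.19 − 1.41) / 15 = 0.119 mA.

I_D = 0.119 mA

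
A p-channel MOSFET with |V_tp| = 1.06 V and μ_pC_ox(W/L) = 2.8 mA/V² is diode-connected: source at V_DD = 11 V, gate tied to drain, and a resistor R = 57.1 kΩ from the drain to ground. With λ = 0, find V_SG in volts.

With gate tied to drain, V_SG = V_SD ≥ V_SG − |V_tp|, so the device is in saturation.
KCL at the drain: ½ k_p (V_SG − |V_tp|)² = (V_DD − V_SG)/R.
Let x = V_SG − 1.06. Then 79.9 x² + x − 9.94 = 0, giving x = 0.346 V (positive root), so V_SG = 1.41 V.
I_D = (V_DD − V_SG)/R = (11 − 1.41) / 57.1 = 0.168 mA.

V_SG = 1.41 V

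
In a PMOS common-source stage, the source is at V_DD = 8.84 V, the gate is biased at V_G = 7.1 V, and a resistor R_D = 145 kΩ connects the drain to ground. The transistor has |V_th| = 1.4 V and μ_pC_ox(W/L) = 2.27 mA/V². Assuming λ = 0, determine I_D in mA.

I_D = 0.0603 mA

V_SG = V_DD − V_G = 8.84 − 7.1 = 1.74 V, so V_ov = 1.74 − 1.4 = 0.34 V.
Assume saturation: I_D = ½ k_p V_ov² = 0.5 × 2.27 × 0.34² = 0.131 mA, giving V_SD = V_DD − I_D R_D = 8.84 − 0.131 × 145 = -10.2 V.
But -10.2 V < V_ov = 0.34 V, so the device is actually in triode.
In triode I_D = k_p[V_ov V_SD − ½ V_SD²] and I_D = (V_DD − V_SD)/R_D. Equating: 165 V_SD² − 112.9 V_SD + 8.84 = 0, giving V_SD = 0.0901 V (the root below V_ov).
I_D = (8.84 − 0.0901) / 145 = 0.0603 mA.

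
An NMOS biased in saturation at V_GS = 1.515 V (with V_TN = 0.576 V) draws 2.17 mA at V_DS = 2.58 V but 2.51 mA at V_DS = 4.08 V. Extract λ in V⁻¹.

With V_GS fixed, I_D ∝ (1 + λ V_DS) in saturation, so I_D2/I_D1 = (1 + λ V_DS2)/(1 + λ V_DS1).
2.51/2.17 = 1.157 = (1 + 4.08 λ)/(1 + 2.58 λ).
Solving: λ (I_D1 V_DS2 − I_D2 V_DS1) = I_D2 − I_D1, so λ = (2.51 − 2.17) / (2.17 × 4.08 − 2.51 × 2.58) = 0.34 / 2.38 = 0.143 V⁻¹.

λ = 0.143 V⁻¹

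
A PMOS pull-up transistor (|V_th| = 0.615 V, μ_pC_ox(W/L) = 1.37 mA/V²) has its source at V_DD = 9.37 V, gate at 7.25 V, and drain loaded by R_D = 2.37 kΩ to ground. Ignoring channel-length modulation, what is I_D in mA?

I_D = 1.55 mA

V_SG = V_DD − V_G = 9.37 − 7.25 = 2.12 V, so V_ov = 2.12 − 0.615 = 1.5 V.
Assume saturation: I_D = ½ k_p V_ov² = 0.5 × 1.37 × 1.5² = 1.55 mA, giving V_SD = V_DD − I_D R_D = 9.37 − 1.55 × 2.37 = 5.69 V.
V_SD = 5.69 V ≥ V_ov = 1.5 V, confirming saturation.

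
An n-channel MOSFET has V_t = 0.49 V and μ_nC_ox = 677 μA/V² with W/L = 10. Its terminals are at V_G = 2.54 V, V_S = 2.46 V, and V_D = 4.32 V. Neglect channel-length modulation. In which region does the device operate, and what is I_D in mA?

V_GS = V_G − V_S = 2.54 − 2.46 = 0.08 V; V_DS = V_D − V_S = 4.32 − 2.46 = 1.86 V.
V_GS = 0.08 V < V_t = 0.49 V, so the transistor is in cutoff.

Cutoff; I_D = 0 mA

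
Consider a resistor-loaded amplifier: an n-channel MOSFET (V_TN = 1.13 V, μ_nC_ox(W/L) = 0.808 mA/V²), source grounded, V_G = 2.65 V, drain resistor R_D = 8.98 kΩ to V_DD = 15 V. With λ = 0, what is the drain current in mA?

I_D = 0.933 mA

V_GS = V_G = 2.65 V, so V_ov = 2.65 − 1.13 = 1.52 V.
Assume saturation: I_D = ½ k_n V_ov² = 0.5 × 0.808 × 1.52² = 0.933 mA, giving V_DS = V_DD − I_D R_D = 15 − 0.933 × 8.98 = 6.62 V.
V_DS = 6.62 V ≥ V_ov = 1.52 V, confirming saturation.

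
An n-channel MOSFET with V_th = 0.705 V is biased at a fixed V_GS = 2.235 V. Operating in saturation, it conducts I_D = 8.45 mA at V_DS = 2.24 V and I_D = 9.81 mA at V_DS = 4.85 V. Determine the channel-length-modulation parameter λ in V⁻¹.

λ = 0.0715 V⁻¹

With V_GS fixed, I_D ∝ (1 + λ V_DS) in saturation, so I_D2/I_D1 = (1 + λ V_DS2)/(1 + λ V_DS1).
9.81/8.45 = 1.161 = (1 + 4.85 λ)/(1 + 2.24 λ).
Solving: λ (I_D1 V_DS2 − I_D2 V_DS1) = I_D2 − I_D1, so λ = (9.81 − 8.45) / (8.45 × 4.85 − 9.81 × 2.24) = 1.36 / 19 = 0.0715 V⁻¹.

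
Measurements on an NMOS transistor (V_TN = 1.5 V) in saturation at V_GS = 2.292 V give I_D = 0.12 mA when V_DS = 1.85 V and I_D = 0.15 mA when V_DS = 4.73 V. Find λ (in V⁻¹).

λ = 0.103 V⁻¹

With V_GS fixed, I_D ∝ (1 + λ V_DS) in saturation, so I_D2/I_D1 = (1 + λ V_DS2)/(1 + λ V_DS1).
0.15/0.12 = 1.25 = (1 + 4.73 λ)/(1 + 1.85 λ).
Solving: λ (I_D1 V_DS2 − I_D2 V_DS1) = I_D2 − I_D1, so λ = (0.15 − 0.12) / (0.12 × 4.73 − 0.15 × 1.85) = 0.03 / 0.29 = 0.103 V⁻¹.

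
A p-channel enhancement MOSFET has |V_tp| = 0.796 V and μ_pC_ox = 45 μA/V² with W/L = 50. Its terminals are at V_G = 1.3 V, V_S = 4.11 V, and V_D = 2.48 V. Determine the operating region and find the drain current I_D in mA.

Triode; I_D = 4.40 mA

V_SG = V_S − V_G = 4.11 − 1.3 = 2.81 V; V_SD = V_S − V_D = 4.11 − 2.48 = 1.63 V.
k_p = μ_pC_ox · (W/L) = 2.25 mA/V².
V_ov = V_SG − |V_tp| = 2.81 − 0.796 = 2.01 V.
Since V_SD = 1.63 V < V_ov = 2.01 V, the device is in the triode region.
I_D = k_p [V_ov · V_SD − ½ V_SD²] = 2.25 × [2.01 × 1.63 − 0.5 × 1.63²] = 4.4 mA.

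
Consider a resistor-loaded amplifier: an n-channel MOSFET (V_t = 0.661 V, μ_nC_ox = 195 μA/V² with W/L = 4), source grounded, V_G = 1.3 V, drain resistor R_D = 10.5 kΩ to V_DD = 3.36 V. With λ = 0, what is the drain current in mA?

I_D = 0.159 mA

V_GS = V_G = 1.3 V, so V_ov = 1.3 − 0.661 = 0.639 V.
k_n = μ_nC_ox · (W/L) = 0.78 mA/V².
Assume saturation: I_D = ½ k_n V_ov² = 0.5 × 0.78 × 0.639² = 0.159 mA, giving V_DS = V_DD − I_D R_D = 3.36 − 0.159 × 10.5 = 1.69 V.
V_DS = 1.69 V ≥ V_ov = 0.639 V, confirming saturation.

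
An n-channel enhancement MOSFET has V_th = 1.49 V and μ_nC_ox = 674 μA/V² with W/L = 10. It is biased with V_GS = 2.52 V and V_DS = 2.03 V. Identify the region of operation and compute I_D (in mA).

k_n = μ_nC_ox · (W/L) = 6.74 mA/V².
V_ov = V_GS − V_th = 2.52 − 1.49 = 1.03 V.
Since V_DS = 2.03 V ≥ V_ov = 1.03 V, the device is in saturation.
I_D = ½ k_n V_ov² = 0.5 × 6.74 × 1.03² = 3.58 mA.

Saturation; I_D = 3.58 mA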